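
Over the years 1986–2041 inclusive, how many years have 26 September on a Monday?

Track 26 September's weekday year by year (advancing +1, or +2 across a Feb 29):
  1986: Fri  1987: Sat (+1)  1988: Mon (+2) ✓  1989: Tue (+1)  1990: Wed (+1)
  1991: Thu (+1)  1992: Sat (+2)  1993: Sun (+1)  1994: Mon (+1) ✓  1995: Tue (+1)
  1996: Thu (+2)  1997: Fri (+1)  1998: Sat (+1)  1999: Sun (+1)  … (28 more years) …
  2028: Tue (+2)  2029: Wed (+1)  2030: Thu (+1)  2031: Fri (+1)  2032: Sun (+2)
  2033: Mon (+1) ✓  2034: Tue (+1)  2035: Wed (+1)  2036: Fri (+2)  2037: Sat (+1)
  2038: Sun (+1)  2039: Mon (+1) ✓  2040: Wed (+2)  2041: Thu (+1)
Monday years: 1988, 1994, 2005, 2011, 2016, 2022, 2033, 2039 — 8 in total.

8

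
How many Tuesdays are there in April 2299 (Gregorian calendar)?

April 2299 has 30 days and begins on Saturday.
The first Tuesday is April 4.
Tuesdays fall on 4, 11, 18, 25 — that's 4.

4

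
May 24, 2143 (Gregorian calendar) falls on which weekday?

Friday

January 1, 2143 is a Tuesday.
May 24 is day 144 of the year, i.e. 143 days after Jan 1.
143 mod 7 = 3, so advance 3 weekdays from Tuesday: Friday.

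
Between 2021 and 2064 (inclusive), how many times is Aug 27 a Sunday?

Track Aug 27's weekday year by year (advancing +1, or +2 across a Feb 29):
  2021: Fri  2022: Sat (+1)  2023: Sun (+1) ✓  2024: Tue (+2)  2025: Wed (+1)
  2026: Thu (+1)  2027: Fri (+1)  2028: Sun (+2) ✓  2029: Mon (+1)  2030: Tue (+1)
  2031: Wed (+1)  2032: Fri (+2)  2033: Sat (+1)  2034: Sun (+1) ✓  … (16 more years) …
  2051: Sun (+1) ✓  2052: Tue (+2)  2053: Wed (+1)  2054: Thu (+1)  2055: Fri (+1)
  2056: Sun (+2) ✓  2057: Mon (+1)  2058: Tue (+1)  2059: Wed (+1)  2060: Fri (+2)
  2061: Sat (+1)  2062: Sun (+1) ✓  2063: Mon (+1)  2064: Wed (+2)
Sunday years: 2023, 2028, 2034, 2045, 2051, 2056, 2062 — 7 in total.

7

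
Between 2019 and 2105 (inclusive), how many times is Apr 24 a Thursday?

13

Track Apr 24's weekday year by year (advancing +1, or +2 across a Feb 29):
  2019: Wed  2020: Fri (+2)  2021: Sat (+1)  2022: Sun (+1)  2023: Mon (+1)
  2024: Wed (+2)  2025: Thu (+1) ✓  2026: Fri (+1)  2027: Sat (+1)  2028: Mon (+2)
  2029: Tue (+1)  2030: Wed (+1)  2031: Thu (+1) ✓  2032: Sat (+2)  … (59 more years) …
  2092: Thu (+2) ✓  2093: Fri (+1)  2094: Sat (+1)  2095: Sun (+1)  2096: Tue (+2)
  2097: Wed (+1)  2098: Thu (+1) ✓  2099: Fri (+1)  2100: Sat (+1)  2101: Sun (+1)
  2102: Mon (+1)  2103: Tue (+1)  2104: Thu (+2) ✓  2105: Fri (+1)
Thursday years: 2025, 2031, 2036, 2042, 2053, 2059, 2064, 2070, 2081, 2087, 2092, 2098, 2104 — 13 in total.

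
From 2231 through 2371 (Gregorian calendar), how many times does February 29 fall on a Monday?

Leap years in 2231–2371: 34 of them.
Feb 29 weekday advances by 5 (mod 7) from one leap year to the next four years later (or differs when a century non-leap intervenes).
Leap-day weekdays: 2232:Wed 2236:Mon✓ 2240:Sat 2244:Thu 2248:Tue 2252:Sun 2256:Fri 2260:Wed 2264:Mon✓ 2268:Sat 2272:Thu 2276:Tue 2280:Sun …(8 more)… 2320:Sun 2324:Fri 2328:Wed 2332:Mon✓ 2336:Sat 2340:Thu 2344:Tue 2348:Sun 2352:Fri 2356:Wed 2360:Mon✓ 2364:Sat 2368:Thu
Monday: 2236, 2264, 2292, 2304, 2332, 2360 → 6.

6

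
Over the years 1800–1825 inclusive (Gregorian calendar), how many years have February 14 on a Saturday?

Track February 14's weekday year by year (advancing +1, or +2 across a Feb 29):
  1800: Fri  1801: Sat (+1) ✓  1802: Sun (+1)  1803: Mon (+1)  1804: Tue (+1)
  1805: Thu (+2)  1806: Fri (+1)  1807: Sat (+1) ✓  1808: Sun (+1)  1809: Tue (+2)
  1810: Wed (+1)  1811: Thu (+1)  1812: Fri (+1)  1813: Sun (+2)  1814: Mon (+1)
  1815: Tue (+1)  1816: Wed (+1)  1817: Fri (+2)  1818: Sat (+1) ✓  1819: Sun (+1)
  1820: Mon (+1)  1821: Wed (+2)  1822: Thu (+1)  1823: Fri (+1)  1824: Sat (+1) ✓
  1825: Mon (+2)
Saturday years: 1801, 1807, 1818, 1824 — 4 in total.

4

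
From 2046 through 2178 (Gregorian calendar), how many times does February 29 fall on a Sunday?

4

Leap years in 2046–2178: 32 of them.
Feb 29 weekday advances by 5 (mod 7) from one leap year to the next four years later (or differs when a century non-leap intervenes).
Leap-day weekdays: 2048:Sat 2052:Thu 2056:Tue 2060:Sun✓ 2064:Fri 2068:Wed 2072:Mon 2076:Sat 2080:Thu 2084:Tue 2088:Sun✓ 2092:Fri 2096:Wed …(6 more)… 2128:Sun✓ 2132:Fri 2136:Wed 2140:Mon 2144:Sat 2148:Thu 2152:Tue 2156:Sun✓ 2160:Fri 2164:Wed 2168:Mon 2172:Sat 2176:Thu
Sunday: 2060, 2088, 2128, 2156 → 4.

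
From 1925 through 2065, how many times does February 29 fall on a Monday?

Leap years in 1925–2065: 35 of them.
Feb 29 weekday advances by 5 (mod 7) from one leap year to the next four years later (or differs when a century non-leap intervenes).
Leap-day weekdays: 1928:Wed 1932:Mon✓ 1936:Sat 1940:Thu 1944:Tue 1948:Sun 1952:Fri 1956:Wed 1960:Mon✓ 1964:Sat 1968:Thu 1972:Tue 1976:Sun …(9 more)… 2016:Mon✓ 2020:Sat 2024:Thu 2028:Tue 2032:Sun 2036:Fri 2040:Wed 2044:Mon✓ 2048:Sat 2052:Thu 2056:Tue 2060:Sun 2064:Fri
Monday: 1932, 1960, 1988, 2016, 2044 → 5.

5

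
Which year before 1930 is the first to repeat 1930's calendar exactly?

Two years share a calendar iff Jan 1 falls on the same weekday and both are leap or both are common. 1930: Jan 1 is Wednesday, common year.
1929: Jan 1 Tuesday, common
1928: Jan 1 Sunday, leap
1927: Jan 1 Saturday, common
1926: Jan 1 Friday, common
1925: Jan 1 Thursday, common
1924: Jan 1 Tuesday, leap
1923: Jan 1 Monday, common
1922: Jan 1 Sunday, common
1921: Jan 1 Saturday, common
1920: Jan 1 Thursday, leap
1919: Jan 1 Wednesday, common
1919 matches on both conditions.

1919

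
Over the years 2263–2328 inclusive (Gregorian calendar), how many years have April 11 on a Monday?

10

Track April 11's weekday year by year (advancing +1, or +2 across a Feb 29):
  2263: Sat  2264: Mon (+2) ✓  2265: Tue (+1)  2266: Wed (+1)  2267: Thu (+1)
  2268: Sat (+2)  2269: Sun (+1)  2270: Mon (+1) ✓  2271: Tue (+1)  2272: Thu (+2)
  2273: Fri (+1)  2274: Sat (+1)  2275: Sun (+1)  2276: Tue (+2)  … (38 more years) …
  2315: Sun (+1)  2316: Tue (+2)  2317: Wed (+1)  2318: Thu (+1)  2319: Fri (+1)
  2320: Sun (+2)  2321: Mon (+1) ✓  2322: Tue (+1)  2323: Wed (+1)  2324: Fri (+2)
  2325: Sat (+1)  2326: Sun (+1)  2327: Mon (+1) ✓  2328: Wed (+2)
Monday years: 2264, 2270, 2281, 2287, 2292, 2298, 2304, 2310, 2321, 2327 — 10 in total.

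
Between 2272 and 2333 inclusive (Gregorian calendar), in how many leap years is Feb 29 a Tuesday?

2

Leap years in 2272–2333: 15 of them.
Feb 29 weekday advances by 5 (mod 7) from one leap year to the next four years later (or differs when a century non-leap intervenes).
Leap-day weekdays: 2272:Thu 2276:Tue✓ 2280:Sun 2284:Fri 2288:Wed 2292:Mon 2296:Sat 2304:Mon 2308:Sat 2312:Thu 2316:Tue✓ 2320:Sun 2324:Fri 2328:Wed 2332:Mon
Tuesday: 2276, 2316 → 2.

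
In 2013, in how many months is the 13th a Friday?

Check the 13th of each month of 2013: Jan 13: Sun, Feb 13: Wed, Mar 13: Wed, Apr 13: Sat, May 13: Mon, Jun 13: Thu, Jul 13: Sat, Aug 13: Tue, Sep 13: Fri, Oct 13: Sun, Nov 13: Wed, Dec 13: Fri.
Friday occurs in September, December — 2 months.

2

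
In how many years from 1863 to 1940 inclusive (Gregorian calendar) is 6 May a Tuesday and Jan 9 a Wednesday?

2

Check each year's weekday for 6 May and Jan 9:
  1863: Wed/Fri  1864: Fri/Sat  1865: Sat/Mon  1866: Sun/Tue  1867: Mon/Wed  1868: Wed/Thu  1869: Thu/Sat  1870: Fri/Sun  1871: Sat/Mon  1872: Mon/Tue  1873: Tue/Thu  1874: Wed/Fri  1875: Thu/Sat  1876: Sat/Sun  …(50 more)…  1927: Fri/Sun  1928: Sun/Mon  1929: Mon/Wed  1930: Tue/Thu  1931: Wed/Fri  1932: Fri/Sat  1933: Sat/Mon  1934: Sun/Tue  1935: Mon/Wed  1936: Wed/Thu  1937: Thu/Sat  1938: Fri/Sun  1939: Sat/Mon  1940: Mon/Tue
Both conditions hold in: 1884, 1924 — 2.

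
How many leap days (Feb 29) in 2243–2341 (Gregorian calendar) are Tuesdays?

Leap years in 2243–2341: 24 of them.
Feb 29 weekday advances by 5 (mod 7) from one leap year to the next four years later (or differs when a century non-leap intervenes).
Leap-day weekdays: 2244:Thu 2248:Tue✓ 2252:Sun 2256:Fri 2260:Wed 2264:Mon 2268:Sat 2272:Thu 2276:Tue✓ 2280:Sun 2284:Fri 2288:Wed 2292:Mon 2296:Sat 2304:Mon 2308:Sat 2312:Thu 2316:Tue✓ 2320:Sun 2324:Fri 2328:Wed 2332:Mon 2336:Sat 2340:Thu
Tuesday: 2248, 2276, 2316 → 3.

3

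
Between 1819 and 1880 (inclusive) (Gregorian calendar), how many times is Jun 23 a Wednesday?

Track Jun 23's weekday year by year (advancing +1, or +2 across a Feb 29):
  1819: Wed ✓  1820: Fri (+2)  1821: Sat (+1)  1822: Sun (+1)  1823: Mon (+1)
  1824: Wed (+2) ✓  1825: Thu (+1)  1826: Fri (+1)  1827: Sat (+1)  1828: Mon (+2)
  1829: Tue (+1)  1830: Wed (+1) ✓  1831: Thu (+1)  1832: Sat (+2)  … (34 more years) …
  1867: Sun (+1)  1868: Tue (+2)  1869: Wed (+1) ✓  1870: Thu (+1)  1871: Fri (+1)
  1872: Sun (+2)  1873: Mon (+1)  1874: Tue (+1)  1875: Wed (+1) ✓  1876: Fri (+2)
  1877: Sat (+1)  1878: Sun (+1)  1879: Mon (+1)  1880: Wed (+2) ✓
Wednesday years: 1819, 1824, 1830, 1841, 1847, 1852, 1858, 1869, 1875, 1880 — 10 in total.

10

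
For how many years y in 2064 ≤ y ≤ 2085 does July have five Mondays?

July has 31 days; it has five Mondays when Monday falls among the first (month-length − 28) days — i.e. when July 1 is one of Monday/Sunday/Saturday.
July 1 by year: 2064:Tue 2065:Wed 2066:Thu 2067:Fri 2068:Sun✓ 2069:Mon✓ 2070:Tue 2071:Wed 2072:Fri 2073:Sat✓ 2074:Sun✓ 2075:Mon✓ 2076:Wed 2077:Thu 2078:Fri 2079:Sat✓ 2080:Mon✓ 2081:Tue 2082:Wed 2083:Thu 2084:Sat✓ 2085:Sun✓
Years with five Mondays: 2068, 2069, 2073, 2074, 2075, 2079, 2080, 2084, 2085 → 9.

9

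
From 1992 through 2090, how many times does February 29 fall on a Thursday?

4

Leap years in 1992–2090: 25 of them.
Feb 29 weekday advances by 5 (mod 7) from one leap year to the next four years later (or differs when a century non-leap intervenes).
Leap-day weekdays: 1992:Sat 1996:Thu✓ 2000:Tue 2004:Sun 2008:Fri 2012:Wed 2016:Mon 2020:Sat 2024:Thu✓ 2028:Tue 2032:Sun 2036:Fri 2040:Wed 2044:Mon 2048:Sat 2052:Thu✓ 2056:Tue 2060:Sun 2064:Fri 2068:Wed 2072:Mon 2076:Sat 2080:Thu✓ 2084:Tue 2088:Sun
Thursday: 1996, 2024, 2052, 2080 → 4.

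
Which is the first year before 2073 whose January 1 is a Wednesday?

2070

Jan 1 advances by 2 weekdays after a leap year and by 1 after a common year.
2073: Jan 1 is Sunday.
2072: Friday (leap)
2071: Thursday
2070: Wednesday
2070 begins on a Wednesday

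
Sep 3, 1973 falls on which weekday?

January 1, 1973 is a Monday.
September 3 is day 246 of the year, i.e. 245 days after Jan 1.
245 mod 7 = 0, so advance 0 weekdays from Monday: Monday.

Monday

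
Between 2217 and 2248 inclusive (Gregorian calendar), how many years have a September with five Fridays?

9

September has 30 days; it has five Fridays when Friday falls among the first (month-length − 28) days — i.e. when September 1 is one of Friday/Thursday.
September 1 by year: 2217:Mon 2218:Tue 2219:Wed 2220:Fri✓ 2221:Sat 2222:Sun 2223:Mon 2224:Wed 2225:Thu✓ 2226:Fri✓ 2227:Sat 2228:Mon 2229:Tue 2230:Wed 2231:Thu✓ 2232:Sat 2233:Sun 2234:Mon 2235:Tue 2236:Thu✓ 2237:Fri✓ 2238:Sat 2239:Sun 2240:Tue 2241:Wed 2242:Thu✓ 2243:Fri✓ 2244:Sun 2245:Mon 2246:Tue 2247:Wed 2248:Fri✓
Years with five Fridays: 2220, 2225, 2226, 2231, 2236, 2237, 2242, 2243, 2248 → 9.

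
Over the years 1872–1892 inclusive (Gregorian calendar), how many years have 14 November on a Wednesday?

3

Track 14 November's weekday year by year (advancing +1, or +2 across a Feb 29):
  1872: Thu  1873: Fri (+1)  1874: Sat (+1)  1875: Sun (+1)  1876: Tue (+2)
  1877: Wed (+1) ✓  1878: Thu (+1)  1879: Fri (+1)  1880: Sun (+2)  1881: Mon (+1)
  1882: Tue (+1)  1883: Wed (+1) ✓  1884: Fri (+2)  1885: Sat (+1)  1886: Sun (+1)
  1887: Mon (+1)  1888: Wed (+2) ✓  1889: Thu (+1)  1890: Fri (+1)  1891: Sat (+1)
  1892: Mon (+2)
Wednesday years: 1877, 1883, 1888 — 3 in total.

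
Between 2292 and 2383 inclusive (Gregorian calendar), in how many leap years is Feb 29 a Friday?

Leap years in 2292–2383: 22 of them.
Feb 29 weekday advances by 5 (mod 7) from one leap year to the next four years later (or differs when a century non-leap intervenes).
Leap-day weekdays: 2292:Mon 2296:Sat 2304:Mon 2308:Sat 2312:Thu 2316:Tue 2320:Sun 2324:Fri✓ 2328:Wed 2332:Mon 2336:Sat 2340:Thu 2344:Tue 2348:Sun 2352:Fri✓ 2356:Wed 2360:Mon 2364:Sat 2368:Thu 2372:Tue 2376:Sun 2380:Fri✓
Friday: 2324, 2352, 2380 → 3.

3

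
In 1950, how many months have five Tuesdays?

A month of length L has five Tuesdays iff its first Tuesday is on day ≤ L−28 (so day 1–3 in a 31-day month, 1–2 in a 30-day month, day 1 in a leap February).
Checking each month of 1950: Jan starts Sun (31d) ✓; Feb starts Wed (28d); Mar starts Wed (31d); Apr starts Sat (30d); May starts Mon (31d) ✓; Jun starts Thu (30d); Jul starts Sat (31d); Aug starts Tue (31d) ✓; Sep starts Fri (30d); Oct starts Sun (31d) ✓; Nov starts Wed (30d); Dec starts Fri (31d).
Five-Tuesday months: January, May, August, October → 4.

4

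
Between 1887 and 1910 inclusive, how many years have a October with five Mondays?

12

October has 31 days; it has five Mondays when Monday falls among the first (month-length − 28) days — i.e. when October 1 is one of Monday/Sunday/Saturday.
October 1 by year: 1887:Sat✓ 1888:Mon✓ 1889:Tue 1890:Wed 1891:Thu 1892:Sat✓ 1893:Sun✓ 1894:Mon✓ 1895:Tue 1896:Thu 1897:Fri 1898:Sat✓ 1899:Sun✓ 1900:Mon✓ 1901:Tue 1902:Wed 1903:Thu 1904:Sat✓ 1905:Sun✓ 1906:Mon✓ 1907:Tue 1908:Thu 1909:Fri 1910:Sat✓
Years with five Mondays: 1887, 1888, 1892, 1893, 1894, 1898, 1899, 1900, 1904, 1905, 1906, 1910 → 12.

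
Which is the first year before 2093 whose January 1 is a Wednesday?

2087

Jan 1 advances by 2 weekdays after a leap year and by 1 after a common year.
2093: Jan 1 is Thursday.
2092: Tuesday (leap)
2091: Monday
2090: Sunday
2089: Saturday
2088: Thursday (leap)
2087: Wednesday
2087 begins on a Wednesday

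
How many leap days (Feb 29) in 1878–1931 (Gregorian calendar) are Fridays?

2

Leap years in 1878–1931: 12 of them.
Feb 29 weekday advances by 5 (mod 7) from one leap year to the next four years later (or differs when a century non-leap intervenes).
Leap-day weekdays: 1880:Sun 1884:Fri✓ 1888:Wed 1892:Mon 1896:Sat 1904:Mon 1908:Sat 1912:Thu 1916:Tue 1920:Sun 1924:Fri✓ 1928:Wed
Friday: 1884, 1924 → 2.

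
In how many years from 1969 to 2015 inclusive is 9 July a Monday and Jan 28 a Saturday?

2

Check each year's weekday for 9 July and Jan 28:
  1969: Wed/Tue  1970: Thu/Wed  1971: Fri/Thu  1972: Sun/Fri  1973: Mon/Sun  1974: Tue/Mon  1975: Wed/Tue  1976: Fri/Wed  1977: Sat/Fri  1978: Sun/Sat  1979: Mon/Sun  1980: Wed/Mon  1981: Thu/Wed  1982: Fri/Thu  …(19 more)…  2002: Tue/Mon  2003: Wed/Tue  2004: Fri/Wed  2005: Sat/Fri  2006: Sun/Sat  2007: Mon/Sun  2008: Wed/Mon  2009: Thu/Wed  2010: Fri/Thu  2011: Sat/Fri  2012: Mon/Sat ✓  2013: Tue/Mon  2014: Wed/Tue  2015: Thu/Wed
Both conditions hold in: 1984, 2012 — 2.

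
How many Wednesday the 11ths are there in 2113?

Check the 11th of each month of 2113: Jan 11: Wed, Feb 11: Sat, Mar 11: Sat, Apr 11: Tue, May 11: Thu, Jun 11: Sun, Jul 11: Tue, Aug 11: Fri, Sep 11: Mon, Oct 11: Wed, Nov 11: Sat, Dec 11: Mon.
Wednesday occurs in January, October — 2 months.

2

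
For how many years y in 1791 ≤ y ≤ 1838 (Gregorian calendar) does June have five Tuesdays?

12

June has 30 days; it has five Tuesdays when Tuesday falls among the first (month-length − 28) days — i.e. when June 1 is one of Tuesday/Monday.
June 1 by year: 1791:Wed 1792:Fri 1793:Sat 1794:Sun 1795:Mon✓ 1796:Wed 1797:Thu 1798:Fri 1799:Sat 1800:Sun 1801:Mon✓ 1802:Tue✓ 1803:Wed 1804:Fri 1805:Sat …(18 more)… 1824:Tue✓ 1825:Wed 1826:Thu 1827:Fri 1828:Sun 1829:Mon✓ 1830:Tue✓ 1831:Wed 1832:Fri 1833:Sat 1834:Sun 1835:Mon✓ 1836:Wed 1837:Thu 1838:Fri
Years with five Tuesdays: 1795, 1801, 1802, 1807, 1812, 1813, 1818, 1819, 1824, 1829, 1830, 1835 → 12.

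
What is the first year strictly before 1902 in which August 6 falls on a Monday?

From one year to the next, a fixed date's weekday advances by 1, or by 2 when a Feb 29 lies between the two dates.
1902: August 6 is Wednesday.
1901: Tuesday (−1)
1900: Monday (−1)
August 6 falls on a Monday in 1900.

1900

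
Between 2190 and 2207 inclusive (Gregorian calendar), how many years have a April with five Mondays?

6

April has 30 days; it has five Mondays when Monday falls among the first (month-length − 28) days — i.e. when April 1 is one of Monday/Sunday.
April 1 by year: 2190:Thu 2191:Fri 2192:Sun✓ 2193:Mon✓ 2194:Tue 2195:Wed 2196:Fri 2197:Sat 2198:Sun✓ 2199:Mon✓ 2200:Tue 2201:Wed 2202:Thu 2203:Fri 2204:Sun✓ 2205:Mon✓ 2206:Tue 2207:Wed
Years with five Mondays: 2192, 2193, 2198, 2199, 2204, 2205 → 6.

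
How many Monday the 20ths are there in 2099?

Check the 20th of each month of 2099: Jan 20: Tue, Feb 20: Fri, Mar 20: Fri, Apr 20: Mon, May 20: Wed, Jun 20: Sat, Jul 20: Mon, Aug 20: Thu, Sep 20: Sun, Oct 20: Tue, Nov 20: Fri, Dec 20: Sun.
Monday occurs in April, July — 2 months.

2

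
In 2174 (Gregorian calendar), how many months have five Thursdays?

4

A month of length L has five Thursdays iff its first Thursday is on day ≤ L−28 (so day 1–3 in a 31-day month, 1–2 in a 30-day month, day 1 in a leap February).
Checking each month of 2174: Jan starts Sat (31d); Feb starts Tue (28d); Mar starts Tue (31d) ✓; Apr starts Fri (30d); May starts Sun (31d); Jun starts Wed (30d) ✓; Jul starts Fri (31d); Aug starts Mon (31d); Sep starts Thu (30d) ✓; Oct starts Sat (31d); Nov starts Tue (30d); Dec starts Thu (31d) ✓.
Five-Thursday months: March, June, September, December → 4.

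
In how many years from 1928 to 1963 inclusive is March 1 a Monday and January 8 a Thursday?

Check each year's weekday for March 1 and January 8:
  1928: Thu/Sun  1929: Fri/Tue  1930: Sat/Wed  1931: Sun/Thu  1932: Tue/Fri  1933: Wed/Sun  1934: Thu/Mon  1935: Fri/Tue  1936: Sun/Wed  1937: Mon/Fri  1938: Tue/Sat  1939: Wed/Sun  1940: Fri/Mon  1941: Sat/Wed  …(8 more)…  1950: Wed/Sun  1951: Thu/Mon  1952: Sat/Tue  1953: Sun/Thu  1954: Mon/Fri  1955: Tue/Sat  1956: Thu/Sun  1957: Fri/Tue  1958: Sat/Wed  1959: Sun/Thu  1960: Tue/Fri  1961: Wed/Sun  1962: Thu/Mon  1963: Fri/Tue
Both conditions hold in: 1948 — 1.

1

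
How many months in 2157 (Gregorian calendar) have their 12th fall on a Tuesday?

2

Check the 12th of each month of 2157: Jan 12: Wed, Feb 12: Sat, Mar 12: Sat, Apr 12: Tue, May 12: Thu, Jun 12: Sun, Jul 12: Tue, Aug 12: Fri, Sep 12: Mon, Oct 12: Wed, Nov 12: Sat, Dec 12: Mon.
Tuesday occurs in April, July — 2 months.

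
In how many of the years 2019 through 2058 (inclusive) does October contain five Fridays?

17

October has 31 days; it has five Fridays when Friday falls among the first (month-length − 28) days — i.e. when October 1 is one of Friday/Thursday/Wednesday.
October 1 by year: 2019:Tue 2020:Thu✓ 2021:Fri✓ 2022:Sat 2023:Sun 2024:Tue 2025:Wed✓ 2026:Thu✓ 2027:Fri✓ 2028:Sun 2029:Mon 2030:Tue 2031:Wed✓ 2032:Fri✓ 2033:Sat …(10 more)… 2044:Sat 2045:Sun 2046:Mon 2047:Tue 2048:Thu✓ 2049:Fri✓ 2050:Sat 2051:Sun 2052:Tue 2053:Wed✓ 2054:Thu✓ 2055:Fri✓ 2056:Sun 2057:Mon 2058:Tue
Years with five Fridays: 2020, 2021, 2025, 2026, 2027, 2031, 2032, 2036, 2037, 2038, 2042, 2043, 2048, 2049, 2053, 2054, 2055 → 17.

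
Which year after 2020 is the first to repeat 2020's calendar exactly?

2048

Two years share a calendar iff Jan 1 falls on the same weekday and both are leap or both are common. 2020: Jan 1 is Wednesday, leap year.
2021: Jan 1 Friday, common
2022: Jan 1 Saturday, common
2023: Jan 1 Sunday, common
2024: Jan 1 Monday, leap
2025: Jan 1 Wednesday, common
2026: Jan 1 Thursday, common
2027: Jan 1 Friday, common
2028: Jan 1 Saturday, leap
2029: Jan 1 Monday, common
2030: Jan 1 Tuesday, common
2031: Jan 1 Wednesday, common
2032: Jan 1 Thursday, leap
2033: Jan 1 Saturday, common
2034: Jan 1 Sunday, common
2035: Jan 1 Monday, common
2036: Jan 1 Tuesday, leap
2037: Jan 1 Thursday, common
2038: Jan 1 Friday, common
2039: Jan 1 Saturday, common
2040: Jan 1 Sunday, leap
2041: Jan 1 Tuesday, common
2042: Jan 1 Wednesday, common
2043: Jan 1 Thursday, common
2044: Jan 1 Friday, leap
2045: Jan 1 Sunday, common
2046: Jan 1 Monday, common
2047: Jan 1 Tuesday, common
2048: Jan 1 Wednesday, leap
2048 matches on both conditions.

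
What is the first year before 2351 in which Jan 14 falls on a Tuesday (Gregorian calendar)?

2347

From one year to the next, a fixed date's weekday advances by 1, or by 2 when a Feb 29 lies between the two dates.
2351: January 14 is Sunday.
2350: Saturday (−1)
2349: Friday (−1)
2348: Wednesday (−2)
2347: Tuesday (−1)
Jan 14 falls on a Tuesday in 2347.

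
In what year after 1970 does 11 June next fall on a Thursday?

From one year to the next, a fixed date's weekday advances by 1, or by 2 when a Feb 29 lies between the two dates.
1970: June 11 is Thursday.
1971: Friday (+1)
1972: Sunday (+2)
1973: Monday (+1)
1974: Tuesday (+1)
1975: Wednesday (+1)
1976: Friday (+2)
1977: Saturday (+1)
1978: Sunday (+1)
1979: Monday (+1)
1980: Wednesday (+2)
1981: Thursday (+1)
11 June falls on a Thursday in 1981.

1981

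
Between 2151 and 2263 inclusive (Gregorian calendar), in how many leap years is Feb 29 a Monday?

Leap years in 2151–2263: 27 of them.
Feb 29 weekday advances by 5 (mod 7) from one leap year to the next four years later (or differs when a century non-leap intervenes).
Leap-day weekdays: 2152:Tue 2156:Sun 2160:Fri 2164:Wed 2168:Mon✓ 2172:Sat 2176:Thu 2180:Tue 2184:Sun 2188:Fri 2192:Wed 2196:Mon✓ 2204:Wed 2208:Mon✓ 2212:Sat 2216:Thu 2220:Tue 2224:Sun 2228:Fri 2232:Wed 2236:Mon✓ 2240:Sat 2244:Thu 2248:Tue 2252:Sun 2256:Fri 2260:Wed
Monday: 2168, 2196, 2208, 2236 → 4.

4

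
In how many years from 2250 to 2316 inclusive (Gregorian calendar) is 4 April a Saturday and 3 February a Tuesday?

Check each year's weekday for 4 April and 3 February:
  2250: Thu/Sun  2251: Fri/Mon  2252: Sun/Tue  2253: Mon/Thu  2254: Tue/Fri  2255: Wed/Sat  2256: Fri/Sun  2257: Sat/Tue ✓  2258: Sun/Wed  2259: Mon/Thu  2260: Wed/Fri  2261: Thu/Sun  2262: Fri/Mon  2263: Sat/Tue ✓  …(39 more)…  2303: Sat/Tue ✓  2304: Mon/Wed  2305: Tue/Fri  2306: Wed/Sat  2307: Thu/Sun  2308: Sat/Mon  2309: Sun/Wed  2310: Mon/Thu  2311: Tue/Fri  2312: Thu/Sat  2313: Fri/Mon  2314: Sat/Tue ✓  2315: Sun/Wed  2316: Tue/Thu
Both conditions hold in: 2257, 2263, 2274, 2285, 2291, 2303, 2314 — 7.

7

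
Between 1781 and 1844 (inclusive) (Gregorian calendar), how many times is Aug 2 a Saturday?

9

Track Aug 2's weekday year by year (advancing +1, or +2 across a Feb 29):
  1781: Thu  1782: Fri (+1)  1783: Sat (+1) ✓  1784: Mon (+2)  1785: Tue (+1)
  1786: Wed (+1)  1787: Thu (+1)  1788: Sat (+2) ✓  1789: Sun (+1)  1790: Mon (+1)
  1791: Tue (+1)  1792: Thu (+2)  1793: Fri (+1)  1794: Sat (+1) ✓  … (36 more years) …
  1831: Tue (+1)  1832: Thu (+2)  1833: Fri (+1)  1834: Sat (+1) ✓  1835: Sun (+1)
  1836: Tue (+2)  1837: Wed (+1)  1838: Thu (+1)  1839: Fri (+1)  1840: Sun (+2)
  1841: Mon (+1)  1842: Tue (+1)  1843: Wed (+1)  1844: Fri (+2)
Saturday years: 1783, 1788, 1794, 1800, 1806, 1817, 1823, 1828, 1834 — 9 in total.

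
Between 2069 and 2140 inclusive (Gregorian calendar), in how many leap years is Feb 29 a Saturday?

2

Leap years in 2069–2140: 17 of them.
Feb 29 weekday advances by 5 (mod 7) from one leap year to the next four years later (or differs when a century non-leap intervenes).
Leap-day weekdays: 2072:Mon 2076:Sat✓ 2080:Thu 2084:Tue 2088:Sun 2092:Fri 2096:Wed 2104:Fri 2108:Wed 2112:Mon 2116:Sat✓ 2120:Thu 2124:Tue 2128:Sun 2132:Fri 2136:Wed 2140:Mon
Saturday: 2076, 2116 → 2.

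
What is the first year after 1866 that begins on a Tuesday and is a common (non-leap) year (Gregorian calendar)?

Jan 1 advances by 2 weekdays after a leap year and by 1 after a common year.
1866: Jan 1 is Monday.
1867: Tuesday
1867 begins on a Tuesday and is a common year.

1867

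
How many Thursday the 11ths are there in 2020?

Check the 11th of each month of 2020: Jan 11: Sat, Feb 11: Tue, Mar 11: Wed, Apr 11: Sat, May 11: Mon, Jun 11: Thu, Jul 11: Sat, Aug 11: Tue, Sep 11: Fri, Oct 11: Sun, Nov 11: Wed, Dec 11: Fri.
Thursday occurs in June — 1 month.

1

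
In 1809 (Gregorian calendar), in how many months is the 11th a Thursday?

1

Check the 11th of each month of 1809: Jan 11: Wed, Feb 11: Sat, Mar 11: Sat, Apr 11: Tue, May 11: Thu, Jun 11: Sun, Jul 11: Tue, Aug 11: Fri, Sep 11: Mon, Oct 11: Wed, Nov 11: Sat, Dec 11: Mon.
Thursday occurs in May — 1 month.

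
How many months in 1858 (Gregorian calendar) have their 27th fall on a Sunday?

1

Check the 27th of each month of 1858: Jan 27: Wed, Feb 27: Sat, Mar 27: Sat, Apr 27: Tue, May 27: Thu, Jun 27: Sun, Jul 27: Tue, Aug 27: Fri, Sep 27: Mon, Oct 27: Wed, Nov 27: Sat, Dec 27: Mon.
Sunday occurs in June — 1 month.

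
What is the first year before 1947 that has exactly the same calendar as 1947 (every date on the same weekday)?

Two years share a calendar iff Jan 1 falls on the same weekday and both are leap or both are common. 1947: Jan 1 is Wednesday, common year.
1946: Jan 1 Tuesday, common
1945: Jan 1 Monday, common
1944: Jan 1 Saturday, leap
1943: Jan 1 Friday, common
1942: Jan 1 Thursday, common
1941: Jan 1 Wednesday, common
1941 matches on both conditions.

1941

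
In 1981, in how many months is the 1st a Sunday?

Check the 1st of each month of 1981: Jan 1: Thu, Feb 1: Sun, Mar 1: Sun, Apr 1: Wed, May 1: Fri, Jun 1: Mon, Jul 1: Wed, Aug 1: Sat, Sep 1: Tue, Oct 1: Thu, Nov 1: Sun, Dec 1: Tue.
Sunday occurs in February, March, November — 3 months.

3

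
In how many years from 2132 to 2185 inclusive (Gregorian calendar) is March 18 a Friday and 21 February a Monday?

Check each year's weekday for March 18 and 21 February:
  2132: Tue/Thu  2133: Wed/Sat  2134: Thu/Sun  2135: Fri/Mon ✓  2136: Sun/Tue  2137: Mon/Thu  2138: Tue/Fri  2139: Wed/Sat  2140: Fri/Sun  2141: Sat/Tue  2142: Sun/Wed  2143: Mon/Thu  2144: Wed/Fri  2145: Thu/Sun  …(26 more)…  2172: Wed/Fri  2173: Thu/Sun  2174: Fri/Mon ✓  2175: Sat/Tue  2176: Mon/Wed  2177: Tue/Fri  2178: Wed/Sat  2179: Thu/Sun  2180: Sat/Mon  2181: Sun/Wed  2182: Mon/Thu  2183: Tue/Fri  2184: Thu/Sat  2185: Fri/Mon ✓
Both conditions hold in: 2135, 2146, 2157, 2163, 2174, 2185 — 6.

6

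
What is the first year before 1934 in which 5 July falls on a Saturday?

1930

From one year to the next, a fixed date's weekday advances by 1, or by 2 when a Feb 29 lies between the two dates.
1934: July 5 is Thursday.
1933: Wednesday (−1)
1932: Tuesday (−1)
1931: Sunday (−2)
1930: Saturday (−1)
5 July falls on a Saturday in 1930.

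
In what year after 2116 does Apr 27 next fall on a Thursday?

2119

From one year to the next, a fixed date's weekday advances by 1, or by 2 when a Feb 29 lies between the two dates.
2116: April 27 is Monday.
2117: Tuesday (+1)
2118: Wednesday (+1)
2119: Thursday (+1)
Apr 27 falls on a Thursday in 2119.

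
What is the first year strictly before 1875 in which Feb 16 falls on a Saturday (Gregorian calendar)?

From one year to the next, a fixed date's weekday advances by 1, or by 2 when a Feb 29 lies between the two dates.
1875: February 16 is Tuesday.
1874: Monday (−1)
1873: Sunday (−1)
1872: Friday (−2)
1871: Thursday (−1)
1870: Wednesday (−1)
1869: Tuesday (−1)
1868: Sunday (−2)
1867: Saturday (−1)
Feb 16 falls on a Saturday in 1867.

1867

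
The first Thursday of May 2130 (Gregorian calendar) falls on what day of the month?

4

May 1, 2130 is a Monday, so the first Thursday is the 4th.
The first Thursday is 4 + 0 = 4.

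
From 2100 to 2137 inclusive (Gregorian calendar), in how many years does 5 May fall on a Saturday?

Track 5 May's weekday year by year (advancing +1, or +2 across a Feb 29):
  2100: Wed  2101: Thu (+1)  2102: Fri (+1)  2103: Sat (+1) ✓  2104: Mon (+2)
  2105: Tue (+1)  2106: Wed (+1)  2107: Thu (+1)  2108: Sat (+2) ✓  2109: Sun (+1)
  2110: Mon (+1)  2111: Tue (+1)  2112: Thu (+2)  2113: Fri (+1)  … (10 more years) …
  2124: Fri (+2)  2125: Sat (+1) ✓  2126: Sun (+1)  2127: Mon (+1)  2128: Wed (+2)
  2129: Thu (+1)  2130: Fri (+1)  2131: Sat (+1) ✓  2132: Mon (+2)  2133: Tue (+1)
  2134: Wed (+1)  2135: Thu (+1)  2136: Sat (+2) ✓  2137: Sun (+1)
Saturday years: 2103, 2108, 2114, 2125, 2131, 2136 — 6 in total.

6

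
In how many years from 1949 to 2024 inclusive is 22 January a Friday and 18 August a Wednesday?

Check each year's weekday for 22 January and 18 August:
  1949: Sat/Thu  1950: Sun/Fri  1951: Mon/Sat  1952: Tue/Mon  1953: Thu/Tue  1954: Fri/Wed ✓  1955: Sat/Thu  1956: Sun/Sat  1957: Tue/Sun  1958: Wed/Mon  1959: Thu/Tue  1960: Fri/Thu  1961: Sun/Fri  1962: Mon/Sat  …(48 more)…  2011: Sat/Thu  2012: Sun/Sat  2013: Tue/Sun  2014: Wed/Mon  2015: Thu/Tue  2016: Fri/Thu  2017: Sun/Fri  2018: Mon/Sat  2019: Tue/Sun  2020: Wed/Tue  2021: Fri/Wed ✓  2022: Sat/Thu  2023: Sun/Fri  2024: Mon/Sun
Both conditions hold in: 1954, 1965, 1971, 1982, 1993, 1999, 2010, 2021 — 8.

8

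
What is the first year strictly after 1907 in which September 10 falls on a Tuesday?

1912

From one year to the next, a fixed date's weekday advances by 1, or by 2 when a Feb 29 lies between the two dates.
1907: September 10 is Tuesday.
1908: Thursday (+2)
1909: Friday (+1)
1910: Saturday (+1)
1911: Sunday (+1)
1912: Tuesday (+2)
September 10 falls on a Tuesday in 1912.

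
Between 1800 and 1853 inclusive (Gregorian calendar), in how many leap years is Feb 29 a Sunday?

2

Leap years in 1800–1853: 13 of them.
Feb 29 weekday advances by 5 (mod 7) from one leap year to the next four years later (or differs when a century non-leap intervenes).
Leap-day weekdays: 1804:Wed 1808:Mon 1812:Sat 1816:Thu 1820:Tue 1824:Sun✓ 1828:Fri 1832:Wed 1836:Mon 1840:Sat 1844:Thu 1848:Tue 1852:Sun✓
Sunday: 1824, 1852 → 2.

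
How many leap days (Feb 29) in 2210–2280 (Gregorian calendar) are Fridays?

Leap years in 2210–2280: 18 of them.
Feb 29 weekday advances by 5 (mod 7) from one leap year to the next four years later (or differs when a century non-leap intervenes).
Leap-day weekdays: 2212:Sat 2216:Thu 2220:Tue 2224:Sun 2228:Fri✓ 2232:Wed 2236:Mon 2240:Sat 2244:Thu 2248:Tue 2252:Sun 2256:Fri✓ 2260:Wed 2264:Mon 2268:Sat 2272:Thu 2276:Tue 2280:Sun
Friday: 2228, 2256 → 2.

2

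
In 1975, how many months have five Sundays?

A month of length L has five Sundays iff its first Sunday is on day ≤ L−28 (so day 1–3 in a 31-day month, 1–2 in a 30-day month, day 1 in a leap February).
Checking each month of 1975: Jan starts Wed (31d); Feb starts Sat (28d); Mar starts Sat (31d) ✓; Apr starts Tue (30d); May starts Thu (31d); Jun starts Sun (30d) ✓; Jul starts Tue (31d); Aug starts Fri (31d) ✓; Sep starts Mon (30d); Oct starts Wed (31d); Nov starts Sat (30d) ✓; Dec starts Mon (31d).
Five-Sunday months: March, June, August, November → 4.

4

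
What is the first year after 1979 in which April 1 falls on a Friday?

From one year to the next, a fixed date's weekday advances by 1, or by 2 when a Feb 29 lies between the two dates.
1979: April 1 is Sunday.
1980: Tuesday (+2)
1981: Wednesday (+1)
1982: Thursday (+1)
1983: Friday (+1)
April 1 falls on a Friday in 1983.

1983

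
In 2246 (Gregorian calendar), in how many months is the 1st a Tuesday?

2

Check the 1st of each month of 2246: Jan 1: Thu, Feb 1: Sun, Mar 1: Sun, Apr 1: Wed, May 1: Fri, Jun 1: Mon, Jul 1: Wed, Aug 1: Sat, Sep 1: Tue, Oct 1: Thu, Nov 1: Sun, Dec 1: Tue.
Tuesday occurs in September, December — 2 months.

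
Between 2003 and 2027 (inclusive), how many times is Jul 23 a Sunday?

3

Track Jul 23's weekday year by year (advancing +1, or +2 across a Feb 29):
  2003: Wed  2004: Fri (+2)  2005: Sat (+1)  2006: Sun (+1) ✓  2007: Mon (+1)
  2008: Wed (+2)  2009: Thu (+1)  2010: Fri (+1)  2011: Sat (+1)  2012: Mon (+2)
  2013: Tue (+1)  2014: Wed (+1)  2015: Thu (+1)  2016: Sat (+2)  2017: Sun (+1) ✓
  2018: Mon (+1)  2019: Tue (+1)  2020: Thu (+2)  2021: Fri (+1)  2022: Sat (+1)
  2023: Sun (+1) ✓  2024: Tue (+2)  2025: Wed (+1)  2026: Thu (+1)  2027: Fri (+1)
Sunday years: 2006, 2017, 2023 — 3 in total.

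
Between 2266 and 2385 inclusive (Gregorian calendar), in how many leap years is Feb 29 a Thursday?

Leap years in 2266–2385: 29 of them.
Feb 29 weekday advances by 5 (mod 7) from one leap year to the next four years later (or differs when a century non-leap intervenes).
Leap-day weekdays: 2268:Sat 2272:Thu✓ 2276:Tue 2280:Sun 2284:Fri 2288:Wed 2292:Mon 2296:Sat 2304:Mon 2308:Sat 2312:Thu✓ 2316:Tue 2320:Sun …(3 more)… 2336:Sat 2340:Thu✓ 2344:Tue 2348:Sun 2352:Fri 2356:Wed 2360:Mon 2364:Sat 2368:Thu✓ 2372:Tue 2376:Sun 2380:Fri 2384:Wed
Thursday: 2272, 2312, 2340, 2368 → 4.

4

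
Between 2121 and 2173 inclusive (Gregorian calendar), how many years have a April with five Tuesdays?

15

April has 30 days; it has five Tuesdays when Tuesday falls among the first (month-length − 28) days — i.e. when April 1 is one of Tuesday/Monday.
April 1 by year: 2121:Tue✓ 2122:Wed 2123:Thu 2124:Sat 2125:Sun 2126:Mon✓ 2127:Tue✓ 2128:Thu 2129:Fri 2130:Sat 2131:Sun 2132:Tue✓ 2133:Wed 2134:Thu 2135:Fri …(23 more)… 2159:Sun 2160:Tue✓ 2161:Wed 2162:Thu 2163:Fri 2164:Sun 2165:Mon✓ 2166:Tue✓ 2167:Wed 2168:Fri 2169:Sat 2170:Sun 2171:Mon✓ 2172:Wed 2173:Thu
Years with five Tuesdays: 2121, 2126, 2127, 2132, 2137, 2138, 2143, 2148, 2149, 2154, 2155, 2160, 2165, 2166, 2171 → 15.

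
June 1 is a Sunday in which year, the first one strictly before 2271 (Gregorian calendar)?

2262

From one year to the next, a fixed date's weekday advances by 1, or by 2 when a Feb 29 lies between the two dates.
2271: June 1 is Thursday.
2270: Wednesday (−1)
2269: Tuesday (−1)
2268: Monday (−1)
2267: Saturday (−2)
2266: Friday (−1)
2265: Thursday (−1)
2264: Wednesday (−1)
2263: Monday (−2)
2262: Sunday (−1)
June 1 falls on a Sunday in 2262.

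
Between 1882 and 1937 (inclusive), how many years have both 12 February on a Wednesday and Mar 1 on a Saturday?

5

Check each year's weekday for 12 February and Mar 1:
  1882: Sun/Wed  1883: Mon/Thu  1884: Tue/Sat  1885: Thu/Sun  1886: Fri/Mon  1887: Sat/Tue  1888: Sun/Thu  1889: Tue/Fri  1890: Wed/Sat ✓  1891: Thu/Sun  1892: Fri/Tue  1893: Sun/Wed  1894: Mon/Thu  1895: Tue/Fri  …(28 more)…  1924: Tue/Sat  1925: Thu/Sun  1926: Fri/Mon  1927: Sat/Tue  1928: Sun/Thu  1929: Tue/Fri  1930: Wed/Sat ✓  1931: Thu/Sun  1932: Fri/Tue  1933: Sun/Wed  1934: Mon/Thu  1935: Tue/Fri  1936: Wed/Sun  1937: Fri/Mon
Both conditions hold in: 1890, 1902, 1913, 1919, 1930 — 5.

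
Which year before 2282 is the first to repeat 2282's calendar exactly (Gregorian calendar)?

2271

Two years share a calendar iff Jan 1 falls on the same weekday and both are leap or both are common. 2282: Jan 1 is Sunday, common year.
2281: Jan 1 Saturday, common
2280: Jan 1 Thursday, leap
2279: Jan 1 Wednesday, common
2278: Jan 1 Tuesday, common
2277: Jan 1 Monday, common
2276: Jan 1 Saturday, leap
2275: Jan 1 Friday, common
2274: Jan 1 Thursday, common
2273: Jan 1 Wednesday, common
2272: Jan 1 Monday, leap
2271: Jan 1 Sunday, common
2271 matches on both conditions.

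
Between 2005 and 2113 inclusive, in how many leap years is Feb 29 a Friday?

Leap years in 2005–2113: 26 of them.
Feb 29 weekday advances by 5 (mod 7) from one leap year to the next four years later (or differs when a century non-leap intervenes).
Leap-day weekdays: 2008:Fri✓ 2012:Wed 2016:Mon 2020:Sat 2024:Thu 2028:Tue 2032:Sun 2036:Fri✓ 2040:Wed 2044:Mon 2048:Sat 2052:Thu 2056:Tue 2060:Sun 2064:Fri✓ 2068:Wed 2072:Mon 2076:Sat 2080:Thu 2084:Tue 2088:Sun 2092:Fri✓ 2096:Wed 2104:Fri✓ 2108:Wed 2112:Mon
Friday: 2008, 2036, 2064, 2092, 2104 → 5.

5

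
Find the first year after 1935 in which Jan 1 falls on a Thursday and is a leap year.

1948

Jan 1 advances by 2 weekdays after a leap year and by 1 after a common year.
1935: Jan 1 is Tuesday.
1936: Wednesday (leap)
1937: Friday
1938: Saturday
1939: Sunday
1940: Monday (leap)
1941: Wednesday
1942: Thursday
1943: Friday
1944: Saturday (leap)
1945: Monday
1946: Tuesday
1947: Wednesday
1948: Thursday (leap)
1948 begins on a Thursday and is a leap year.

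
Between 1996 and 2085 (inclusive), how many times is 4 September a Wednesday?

Track 4 September's weekday year by year (advancing +1, or +2 across a Feb 29):
  1996: Wed ✓  1997: Thu (+1)  1998: Fri (+1)  1999: Sat (+1)  2000: Mon (+2)
  2001: Tue (+1)  2002: Wed (+1) ✓  2003: Thu (+1)  2004: Sat (+2)  2005: Sun (+1)
  2006: Mon (+1)  2007: Tue (+1)  2008: Thu (+2)  2009: Fri (+1)  … (62 more years) …
  2072: Sun (+2)  2073: Mon (+1)  2074: Tue (+1)  2075: Wed (+1) ✓  2076: Fri (+2)
  2077: Sat (+1)  2078: Sun (+1)  2079: Mon (+1)  2080: Wed (+2) ✓  2081: Thu (+1)
  2082: Fri (+1)  2083: Sat (+1)  2084: Mon (+2)  2085: Tue (+1)
Wednesday years: 1996, 2002, 2013, 2019, 2024, 2030, 2041, 2047, 2052, 2058, 2069, 2075, 2080 — 13 in total.

13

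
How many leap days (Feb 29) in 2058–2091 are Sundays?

Leap years in 2058–2091: 8 of them.
Feb 29 weekday advances by 5 (mod 7) from one leap year to the next four years later (or differs when a century non-leap intervenes).
Leap-day weekdays: 2060:Sun✓ 2064:Fri 2068:Wed 2072:Mon 2076:Sat 2080:Thu 2084:Tue 2088:Sun✓
Sunday: 2060, 2088 → 2.

2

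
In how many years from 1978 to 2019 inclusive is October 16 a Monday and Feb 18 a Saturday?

5

Check each year's weekday for October 16 and Feb 18:
  1978: Mon/Sat ✓  1979: Tue/Sun  1980: Thu/Mon  1981: Fri/Wed  1982: Sat/Thu  1983: Sun/Fri  1984: Tue/Sat  1985: Wed/Mon  1986: Thu/Tue  1987: Fri/Wed  1988: Sun/Thu  1989: Mon/Sat ✓  1990: Tue/Sun  1991: Wed/Mon  …(14 more)…  2006: Mon/Sat ✓  2007: Tue/Sun  2008: Thu/Mon  2009: Fri/Wed  2010: Sat/Thu  2011: Sun/Fri  2012: Tue/Sat  2013: Wed/Mon  2014: Thu/Tue  2015: Fri/Wed  2016: Sun/Thu  2017: Mon/Sat ✓  2018: Tue/Sun  2019: Wed/Mon
Both conditions hold in: 1978, 1989, 1995, 2006, 2017 — 5.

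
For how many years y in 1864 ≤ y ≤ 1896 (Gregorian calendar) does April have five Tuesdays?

April has 30 days; it has five Tuesdays when Tuesday falls among the first (month-length − 28) days — i.e. when April 1 is one of Tuesday/Monday.
April 1 by year: 1864:Fri 1865:Sat 1866:Sun 1867:Mon✓ 1868:Wed 1869:Thu 1870:Fri 1871:Sat 1872:Mon✓ 1873:Tue✓ 1874:Wed 1875:Thu 1876:Sat 1877:Sun 1878:Mon✓ …(3 more)… 1882:Sat 1883:Sun 1884:Tue✓ 1885:Wed 1886:Thu 1887:Fri 1888:Sun 1889:Mon✓ 1890:Tue✓ 1891:Wed 1892:Fri 1893:Sat 1894:Sun 1895:Mon✓ 1896:Wed
Years with five Tuesdays: 1867, 1872, 1873, 1878, 1879, 1884, 1889, 1890, 1895 → 9.

9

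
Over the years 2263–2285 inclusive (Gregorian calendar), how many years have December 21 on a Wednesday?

Track December 21's weekday year by year (advancing +1, or +2 across a Feb 29):
  2263: Mon  2264: Wed (+2) ✓  2265: Thu (+1)  2266: Fri (+1)  2267: Sat (+1)
  2268: Mon (+2)  2269: Tue (+1)  2270: Wed (+1) ✓  2271: Thu (+1)  2272: Sat (+2)
  2273: Sun (+1)  2274: Mon (+1)  2275: Tue (+1)  2276: Thu (+2)  2277: Fri (+1)
  2278: Sat (+1)  2279: Sun (+1)  2280: Tue (+2)  2281: Wed (+1) ✓  2282: Thu (+1)
  2283: Fri (+1)  2284: Sun (+2)  2285: Mon (+1)
Wednesday years: 2264, 2270, 2281 — 3 in total.

3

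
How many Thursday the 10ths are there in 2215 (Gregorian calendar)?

Check the 10th of each month of 2215: Jan 10: Tue, Feb 10: Fri, Mar 10: Fri, Apr 10: Mon, May 10: Wed, Jun 10: Sat, Jul 10: Mon, Aug 10: Thu, Sep 10: Sun, Oct 10: Tue, Nov 10: Fri, Dec 10: Sun.
Thursday occurs in August — 1 month.

1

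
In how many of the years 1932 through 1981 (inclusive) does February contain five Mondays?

2

February has 28 days (29 in leap years); it has five Mondays when Monday falls among the first (month-length − 28) days — i.e. when February 1 is Monday in a leap year (never in a common year).
February 1 by year: 1932:Mon✓ 1933:Wed 1934:Thu 1935:Fri 1936:Sat 1937:Mon 1938:Tue 1939:Wed 1940:Thu 1941:Sat 1942:Sun 1943:Mon 1944:Tue 1945:Thu 1946:Fri …(20 more)… 1967:Wed 1968:Thu 1969:Sat 1970:Sun 1971:Mon 1972:Tue 1973:Thu 1974:Fri 1975:Sat 1976:Sun 1977:Tue 1978:Wed 1979:Thu 1980:Fri 1981:Sun
Years with five Mondays: 1932, 1960 → 2.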